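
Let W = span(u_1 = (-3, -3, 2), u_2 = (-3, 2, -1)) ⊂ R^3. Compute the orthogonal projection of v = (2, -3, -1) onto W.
proj_W(v) = (654/307, -561/307, 293/307)

Set up U = [u_1 | ... | u_2] ∈ R^(3×2). The projector onto W = col(U) is P = U (U^T U)^(-1) U^T.
Compute U^T U =
  [22, 1]
  [1, 14],
and U^T v = (1, -11).
Solve U^T U · c = U^T v for the coefficients: c = (25/307, -243/307). The projection is proj_W(v) = U c.
Check: (v - proj_W(v)) · u_1 = 0  (should be 0).
Check: (v - proj_W(v)) · u_2 = 0  (should be 0).
Result: proj_W(v) = (654/307, -561/307, 293/307).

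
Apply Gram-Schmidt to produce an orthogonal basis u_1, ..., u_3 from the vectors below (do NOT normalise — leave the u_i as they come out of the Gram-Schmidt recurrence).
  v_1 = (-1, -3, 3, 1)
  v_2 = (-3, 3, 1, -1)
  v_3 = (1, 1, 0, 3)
Orthogonal basis:
  u_1 = (-1, -3, 3, 1)
  u_2 = (-16/5, 12/5, 8/5, -4/5)
  u_3 = (5/12, 5/4, 5/12, 35/12)

Apply the Gram-Schmidt recurrence
  u_1 = v_1
  u_i = v_i − Σ_{j<i} ((v_i · u_j) / (u_j · u_j)) · u_j.

Step by step this gives:
  u_1 = (-1, -3, 3, 1)
  u_2 = (-16/5, 12/5, 8/5, -4/5)
  u_3 = (5/12, 5/4, 5/12, 35/12)

Orthogonality check:
  u_2 · u_1 = 0 (should be 0)
  u_3 · u_1 = 0 (should be 0)
  u_3 · u_2 = 0 (should be 0)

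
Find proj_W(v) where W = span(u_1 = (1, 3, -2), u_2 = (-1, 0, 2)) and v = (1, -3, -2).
proj_W(v) = (1, -3, -2)

Set up U = [u_1 | ... | u_2] ∈ R^(3×2). The projector onto W = col(U) is P = U (U^T U)^(-1) U^T.
Compute U^T U =
  [14, -5]
  [-5, 5],
and U^T v = (-4, -5).
Solve U^T U · c = U^T v for the coefficients: c = (-1, -2). The projection is proj_W(v) = U c.
Check: (v - proj_W(v)) · u_1 = 0  (should be 0).
Check: (v - proj_W(v)) · u_2 = 0  (should be 0).
Result: proj_W(v) = (1, -3, -2).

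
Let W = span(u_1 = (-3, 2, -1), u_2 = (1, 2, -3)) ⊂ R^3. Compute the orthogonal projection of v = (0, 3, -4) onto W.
proj_W(v) = (2/45, 28/9, -176/45)

Set up U = [u_1 | ... | u_2] ∈ R^(3×2). The projector onto W = col(U) is P = U (U^T U)^(-1) U^T.
Compute U^T U =
  [14, 4]
  [4, 14],
and U^T v = (10, 18).
Solve U^T U · c = U^T v for the coefficients: c = (17/45, 53/45). The projection is proj_W(v) = U c.
Check: (v - proj_W(v)) · u_1 = 0  (should be 0).
Check: (v - proj_W(v)) · u_2 = 0  (should be 0).
Result: proj_W(v) = (2/45, 28/9, -176/45).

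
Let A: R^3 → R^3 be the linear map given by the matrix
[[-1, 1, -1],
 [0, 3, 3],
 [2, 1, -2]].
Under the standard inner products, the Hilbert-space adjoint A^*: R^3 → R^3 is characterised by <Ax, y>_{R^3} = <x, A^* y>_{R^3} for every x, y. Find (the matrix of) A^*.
A^* = A^T =
[[-1, 0, 2],
 [1, 3, 1],
 [-1, 3, -2]]

For real matrices with standard dot products, the defining identity <Ax, y> = <x, A^* y> gives (Ax)^T y = x^T (A^*) y, i.e. x^T A^T y = x^T (A^*) y. Since this holds for all x, y, we must have A^* = A^T. Therefore
A^* =
[[-1, 0, 2],
 [1, 3, 1],
 [-1, 3, -2]].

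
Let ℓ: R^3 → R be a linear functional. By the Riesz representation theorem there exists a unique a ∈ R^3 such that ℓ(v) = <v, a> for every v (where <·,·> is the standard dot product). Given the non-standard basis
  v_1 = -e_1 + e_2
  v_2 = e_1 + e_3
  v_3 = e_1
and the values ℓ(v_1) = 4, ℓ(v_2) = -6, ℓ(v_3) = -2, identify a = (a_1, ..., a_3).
a = (-2, 2, -4)

Write a = (a_1, ..., a_3) in the standard basis. For each basis vector v_i, ℓ(v_i) = <v_i, a> is a linear equation in the a_j's. Collect the n equations into a matrix system V a = ℓ, where row i of V is v_i (expressed in the standard basis). Since V is invertible (lower-triangular with 1s on the diagonal, up to permutation), solve by back-substitution:
  V =
[[-1, 1, 0],
 [1, 0, 1],
 [1, 0, 0]]
  V a = (4, -6, -2)
Solving gives a = (-2, 2, -4).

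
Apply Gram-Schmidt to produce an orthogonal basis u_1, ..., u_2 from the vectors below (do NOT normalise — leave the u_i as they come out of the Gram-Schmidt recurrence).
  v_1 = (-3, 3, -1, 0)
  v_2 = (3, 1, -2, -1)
Orthogonal basis:
  u_1 = (-3, 3, -1, 0)
  u_2 = (45/19, 31/19, -42/19, -1)

Apply the Gram-Schmidt recurrence
  u_1 = v_1
  u_i = v_i − Σ_{j<i} ((v_i · u_j) / (u_j · u_j)) · u_j.

Step by step this gives:
  u_1 = (-3, 3, -1, 0)
  u_2 = (45/19, 31/19, -42/19, -1)

Orthogonality check:
  u_2 · u_1 = 0 (should be 0)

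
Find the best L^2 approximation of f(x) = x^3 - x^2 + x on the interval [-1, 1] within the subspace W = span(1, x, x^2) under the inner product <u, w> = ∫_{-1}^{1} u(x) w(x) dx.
g(x) = -x^2 + 8*x/5

The best approximation g ∈ W is the orthogonal projection of f onto W. Writing g = a_0 + a_1 x + a_2 x^2, the coefficients solve the normal equations G · a = b where
  G_{ij} = <φ_i, φ_j> and b_i = <f, φ_i>, with φ_0 = 1, φ_1 = x, φ_2 = x^2.
G =
  [2, 0, 2/3]
  [0, 2/3, 0]
  [2/3, 0, 2/5],
b = (-2/3, 16/15, -2/5).
Solving gives a_0 = 0, a_1 = 8/5, a_2 = -1, so
  g(x) = -x^2 + 8*x/5.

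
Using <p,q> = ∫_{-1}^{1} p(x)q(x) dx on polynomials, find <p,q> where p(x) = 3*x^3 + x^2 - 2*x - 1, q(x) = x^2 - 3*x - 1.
<p,q> = 22/15

Expand the product: p(x)·q(x) = 3*x^5 - 8*x^4 - 8*x^3 + 4*x^2 + 5*x + 1.
∫_{-1}^{1} of each monomial x^k gives [2/(k+1) if k even, 0 if k odd]. Integrating term-by-term (or equivalently evaluating the antiderivative F(x) = x^6/2 - 8*x^5/5 - 2*x^4 + 4*x^3/3 + 5*x^2/2 + x at the endpoints):
  F(1) − F(−1) = 26/15 − (4/15) = 22/15.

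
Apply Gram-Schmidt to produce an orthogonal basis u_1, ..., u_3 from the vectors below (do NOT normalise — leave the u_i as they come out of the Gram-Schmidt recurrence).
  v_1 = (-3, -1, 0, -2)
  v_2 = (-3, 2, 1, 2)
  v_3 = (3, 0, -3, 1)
Orthogonal basis:
  u_1 = (-3, -1, 0, -2)
  u_2 = (-33/14, 31/14, 1, 17/7)
  u_3 = (-32/81, 46/243, -622/243, 121/243)

Apply the Gram-Schmidt recurrence
  u_1 = v_1
  u_i = v_i − Σ_{j<i} ((v_i · u_j) / (u_j · u_j)) · u_j.

Step by step this gives:
  u_1 = (-3, -1, 0, -2)
  u_2 = (-33/14, 31/14, 1, 17/7)
  u_3 = (-32/81, 46/243, -622/243, 121/243)

Orthogonality check:
  u_2 · u_1 = 0 (should be 0)
  u_3 · u_1 = 0 (should be 0)
  u_3 · u_2 = 0 (should be 0)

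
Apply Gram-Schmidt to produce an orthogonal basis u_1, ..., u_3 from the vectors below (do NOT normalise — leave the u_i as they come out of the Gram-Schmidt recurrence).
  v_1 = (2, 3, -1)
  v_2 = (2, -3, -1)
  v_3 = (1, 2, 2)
Orthogonal basis:
  u_1 = (2, 3, -1)
  u_2 = (18/7, -15/7, -9/7)
  u_3 = (1, 0, 2)

Apply the Gram-Schmidt recurrence
  u_1 = v_1
  u_i = v_i − Σ_{j<i} ((v_i · u_j) / (u_j · u_j)) · u_j.

Step by step this gives:
  u_1 = (2, 3, -1)
  u_2 = (18/7, -15/7, -9/7)
  u_3 = (1, 0, 2)

Orthogonality check:
  u_2 · u_1 = 0 (should be 0)
  u_3 · u_1 = 0 (should be 0)
  u_3 · u_2 = 0 (should be 0)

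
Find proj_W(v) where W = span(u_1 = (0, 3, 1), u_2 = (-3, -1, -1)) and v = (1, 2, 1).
proj_W(v) = (48/47, 191/94, 85/94)

Set up U = [u_1 | ... | u_2] ∈ R^(3×2). The projector onto W = col(U) is P = U (U^T U)^(-1) U^T.
Compute U^T U =
  [10, -4]
  [-4, 11],
and U^T v = (7, -6).
Solve U^T U · c = U^T v for the coefficients: c = (53/94, -16/47). The projection is proj_W(v) = U c.
Check: (v - proj_W(v)) · u_1 = 0  (should be 0).
Check: (v - proj_W(v)) · u_2 = 0  (should be 0).
Result: proj_W(v) = (48/47, 191/94, 85/94).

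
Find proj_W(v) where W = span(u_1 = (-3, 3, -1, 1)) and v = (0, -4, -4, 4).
proj_W(v) = (3/5, -3/5, 1/5, -1/5)

Set up U = [u_1 | ... | u_1] ∈ R^(4×1). The projector onto W = col(U) is P = U (U^T U)^(-1) U^T.
Compute U^T U =
  [20],
and U^T v = (-4).
Solve U^T U · c = U^T v for the coefficients: c = (-1/5). The projection is proj_W(v) = U c.
Check: (v - proj_W(v)) · u_1 = 0  (should be 0).
Result: proj_W(v) = (3/5, -3/5, 1/5, -1/5).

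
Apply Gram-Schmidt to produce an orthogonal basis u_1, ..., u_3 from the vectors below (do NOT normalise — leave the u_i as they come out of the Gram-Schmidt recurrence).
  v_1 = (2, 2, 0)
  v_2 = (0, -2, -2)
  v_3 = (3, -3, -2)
Orthogonal basis:
  u_1 = (2, 2, 0)
  u_2 = (1, -1, -2)
  u_3 = (4/3, -4/3, 4/3)

Apply the Gram-Schmidt recurrence
  u_1 = v_1
  u_i = v_i − Σ_{j<i} ((v_i · u_j) / (u_j · u_j)) · u_j.

Step by step this gives:
  u_1 = (2, 2, 0)
  u_2 = (1, -1, -2)
  u_3 = (4/3, -4/3, 4/3)

Orthogonality check:
  u_2 · u_1 = 0 (should be 0)
  u_3 · u_1 = 0 (should be 0)
  u_3 · u_2 = 0 (should be 0)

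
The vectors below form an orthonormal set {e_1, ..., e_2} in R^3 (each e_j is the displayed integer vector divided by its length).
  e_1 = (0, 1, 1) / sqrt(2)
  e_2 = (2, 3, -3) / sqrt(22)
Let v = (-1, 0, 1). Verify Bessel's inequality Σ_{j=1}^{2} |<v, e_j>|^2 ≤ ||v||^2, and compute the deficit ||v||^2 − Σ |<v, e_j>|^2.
Σ |<v, e_j>|^2 = 18/11; ||v||^2 = 2; deficit = 4/11

Write each e_j = u_j / sqrt(<u_j, u_j>) where u_j is the displayed integer vector. Then <v, e_j> = <v, u_j> / sqrt(<u_j, u_j>), so |<v, e_j>|^2 = <v, u_j>^2 / <u_j, u_j>.
Coefficients: <v, e_1> = 1/sqrt(2), <v, e_2> = -5/sqrt(22).
Square and sum: Σ |<v, e_j>|^2 = 18/11.
Compute ||v||^2 = v·v = 2.
Deficit = 2 − 18/11 = 4/11 ≥ 0, confirming Bessel's inequality. (The deficit equals ||v − Σ <v,e_j> e_j||^2, the squared distance from v to span{e_j}.)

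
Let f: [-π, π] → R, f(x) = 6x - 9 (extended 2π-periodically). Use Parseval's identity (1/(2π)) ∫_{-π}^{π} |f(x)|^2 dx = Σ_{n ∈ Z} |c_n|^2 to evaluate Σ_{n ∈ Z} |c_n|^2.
Σ |c_n|^2 = 12π^2 + 81

Expand and integrate term by term over [-π, π]:
  ∫ (6x)^2 dx = 36·(2π^3/3); ∫ 2·6·(-9)·x dx = 0 (odd integrand); ∫ (-9)^2 dx = 81·2π.
So (1/(2π)) ∫_{-π}^{π} (6x - 9)^2 dx = 36π^2/3 + 81 = 12π^2 + 81.
Parseval ⇒ Σ |c_n|^2 = 12π^2 + 81.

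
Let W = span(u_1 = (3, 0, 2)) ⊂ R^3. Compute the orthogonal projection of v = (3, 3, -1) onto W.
proj_W(v) = (21/13, 0, 14/13)

Set up U = [u_1 | ... | u_1] ∈ R^(3×1). The projector onto W = col(U) is P = U (U^T U)^(-1) U^T.
Compute U^T U =
  [13],
and U^T v = (7).
Solve U^T U · c = U^T v for the coefficients: c = (7/13). The projection is proj_W(v) = U c.
Check: (v - proj_W(v)) · u_1 = 0  (should be 0).
Result: proj_W(v) = (21/13, 0, 14/13).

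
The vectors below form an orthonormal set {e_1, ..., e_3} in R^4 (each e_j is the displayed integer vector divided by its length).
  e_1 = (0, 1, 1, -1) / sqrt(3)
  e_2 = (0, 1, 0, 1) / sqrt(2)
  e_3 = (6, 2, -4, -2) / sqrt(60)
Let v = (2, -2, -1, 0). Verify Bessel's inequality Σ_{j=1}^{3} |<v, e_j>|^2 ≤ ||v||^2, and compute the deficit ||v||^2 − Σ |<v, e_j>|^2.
Σ |<v, e_j>|^2 = 37/5; ||v||^2 = 9; deficit = 8/5

Write each e_j = u_j / sqrt(<u_j, u_j>) where u_j is the displayed integer vector. Then <v, e_j> = <v, u_j> / sqrt(<u_j, u_j>), so |<v, e_j>|^2 = <v, u_j>^2 / <u_j, u_j>.
Coefficients: <v, e_1> = -3/sqrt(3), <v, e_2> = -2/sqrt(2), <v, e_3> = 12/sqrt(60).
Square and sum: Σ |<v, e_j>|^2 = 37/5.
Compute ||v||^2 = v·v = 9.
Deficit = 9 − 37/5 = 8/5 ≥ 0, confirming Bessel's inequality. (The deficit equals ||v − Σ <v,e_j> e_j||^2, the squared distance from v to span{e_j}.)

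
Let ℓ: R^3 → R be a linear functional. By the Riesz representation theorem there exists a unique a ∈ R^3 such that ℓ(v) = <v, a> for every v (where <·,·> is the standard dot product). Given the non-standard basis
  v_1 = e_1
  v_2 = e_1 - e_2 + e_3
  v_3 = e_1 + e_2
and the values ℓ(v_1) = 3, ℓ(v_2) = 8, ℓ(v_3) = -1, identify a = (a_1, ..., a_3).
a = (3, -4, 1)

Write a = (a_1, ..., a_3) in the standard basis. For each basis vector v_i, ℓ(v_i) = <v_i, a> is a linear equation in the a_j's. Collect the n equations into a matrix system V a = ℓ, where row i of V is v_i (expressed in the standard basis). Since V is invertible (lower-triangular with 1s on the diagonal, up to permutation), solve by back-substitution:
  V =
[[1, 0, 0],
 [1, -1, 1],
 [1, 1, 0]]
  V a = (3, 8, -1)
Solving gives a = (3, -4, 1).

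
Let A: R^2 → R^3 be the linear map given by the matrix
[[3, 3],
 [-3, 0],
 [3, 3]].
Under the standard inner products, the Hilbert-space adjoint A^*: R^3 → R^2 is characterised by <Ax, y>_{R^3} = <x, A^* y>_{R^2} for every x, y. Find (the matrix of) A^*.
A^* = A^T =
[[3, -3, 3],
 [3, 0, 3]]

For real matrices with standard dot products, the defining identity <Ax, y> = <x, A^* y> gives (Ax)^T y = x^T (A^*) y, i.e. x^T A^T y = x^T (A^*) y. Since this holds for all x, y, we must have A^* = A^T. Therefore
A^* =
[[3, -3, 3],
 [3, 0, 3]].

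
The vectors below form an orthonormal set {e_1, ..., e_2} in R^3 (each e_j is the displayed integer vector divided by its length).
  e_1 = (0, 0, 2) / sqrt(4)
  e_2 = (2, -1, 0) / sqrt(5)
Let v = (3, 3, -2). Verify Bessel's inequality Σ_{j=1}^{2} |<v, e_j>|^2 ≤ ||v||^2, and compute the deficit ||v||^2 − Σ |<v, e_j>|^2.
Σ |<v, e_j>|^2 = 29/5; ||v||^2 = 22; deficit = 81/5

Write each e_j = u_j / sqrt(<u_j, u_j>) where u_j is the displayed integer vector. Then <v, e_j> = <v, u_j> / sqrt(<u_j, u_j>), so |<v, e_j>|^2 = <v, u_j>^2 / <u_j, u_j>.
Coefficients: <v, e_1> = -4/sqrt(4), <v, e_2> = 3/sqrt(5).
Square and sum: Σ |<v, e_j>|^2 = 29/5.
Compute ||v||^2 = v·v = 22.
Deficit = 22 − 29/5 = 81/5 ≥ 0, confirming Bessel's inequality. (The deficit equals ||v − Σ <v,e_j> e_j||^2, the squared distance from v to span{e_j}.)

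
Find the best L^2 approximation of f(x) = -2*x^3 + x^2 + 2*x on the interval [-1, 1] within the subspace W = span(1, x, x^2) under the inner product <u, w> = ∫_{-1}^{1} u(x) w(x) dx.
g(x) = x^2 + 4*x/5

The best approximation g ∈ W is the orthogonal projection of f onto W. Writing g = a_0 + a_1 x + a_2 x^2, the coefficients solve the normal equations G · a = b where
  G_{ij} = <φ_i, φ_j> and b_i = <f, φ_i>, with φ_0 = 1, φ_1 = x, φ_2 = x^2.
G =
  [2, 0, 2/3]
  [0, 2/3, 0]
  [2/3, 0, 2/5],
b = (2/3, 8/15, 2/5).
Solving gives a_0 = 0, a_1 = 4/5, a_2 = 1, so
  g(x) = x^2 + 4*x/5.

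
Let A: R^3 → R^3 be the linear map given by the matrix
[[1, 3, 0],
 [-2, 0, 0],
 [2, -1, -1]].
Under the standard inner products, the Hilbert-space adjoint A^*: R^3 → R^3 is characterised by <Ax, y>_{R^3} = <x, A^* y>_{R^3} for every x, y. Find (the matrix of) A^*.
A^* = A^T =
[[1, -2, 2],
 [3, 0, -1],
 [0, 0, -1]]

For real matrices with standard dot products, the defining identity <Ax, y> = <x, A^* y> gives (Ax)^T y = x^T (A^*) y, i.e. x^T A^T y = x^T (A^*) y. Since this holds for all x, y, we must have A^* = A^T. Therefore
A^* =
[[1, -2, 2],
 [3, 0, -1],
 [0, 0, -1]].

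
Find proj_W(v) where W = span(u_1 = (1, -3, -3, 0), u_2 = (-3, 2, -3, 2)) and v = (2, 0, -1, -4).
proj_W(v) = (757/494, -404/247, 237/494, -11/13)

Set up U = [u_1 | ... | u_2] ∈ R^(4×2). The projector onto W = col(U) is P = U (U^T U)^(-1) U^T.
Compute U^T U =
  [19, 0]
  [0, 26],
and U^T v = (5, -11).
Solve U^T U · c = U^T v for the coefficients: c = (5/19, -11/26). The projection is proj_W(v) = U c.
Check: (v - proj_W(v)) · u_1 = 0  (should be 0).
Check: (v - proj_W(v)) · u_2 = 0  (should be 0).
Result: proj_W(v) = (757/494, -404/247, 237/494, -11/13).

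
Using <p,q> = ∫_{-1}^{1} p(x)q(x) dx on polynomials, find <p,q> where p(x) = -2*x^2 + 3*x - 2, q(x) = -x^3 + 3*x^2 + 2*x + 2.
<p,q> = -214/15

Expand the product: p(x)·q(x) = 2*x^5 - 9*x^4 + 7*x^3 - 4*x^2 + 2*x - 4.
∫_{-1}^{1} of each monomial x^k gives [2/(k+1) if k even, 0 if k odd]. Integrating term-by-term (or equivalently evaluating the antiderivative F(x) = x^6/3 - 9*x^5/5 + 7*x^4/4 - 4*x^3/3 + x^2 - 4*x at the endpoints):
  F(1) − F(−1) = -81/20 − (613/60) = -214/15.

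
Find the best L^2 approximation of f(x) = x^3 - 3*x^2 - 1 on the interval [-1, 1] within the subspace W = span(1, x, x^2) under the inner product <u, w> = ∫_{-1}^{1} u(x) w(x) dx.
g(x) = -3*x^2 + 3*x/5 - 1

The best approximation g ∈ W is the orthogonal projection of f onto W. Writing g = a_0 + a_1 x + a_2 x^2, the coefficients solve the normal equations G · a = b where
  G_{ij} = <φ_i, φ_j> and b_i = <f, φ_i>, with φ_0 = 1, φ_1 = x, φ_2 = x^2.
G =
  [2, 0, 2/3]
  [0, 2/3, 0]
  [2/3, 0, 2/5],
b = (-4, 2/5, -28/15).
Solving gives a_0 = -1, a_1 = 3/5, a_2 = -3, so
  g(x) = -3*x^2 + 3*x/5 - 1.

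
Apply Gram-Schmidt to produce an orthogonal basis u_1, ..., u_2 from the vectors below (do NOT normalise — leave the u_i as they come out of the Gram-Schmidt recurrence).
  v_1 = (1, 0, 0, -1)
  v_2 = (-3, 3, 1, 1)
Orthogonal basis:
  u_1 = (1, 0, 0, -1)
  u_2 = (-1, 3, 1, -1)

Apply the Gram-Schmidt recurrence
  u_1 = v_1
  u_i = v_i − Σ_{j<i} ((v_i · u_j) / (u_j · u_j)) · u_j.

Step by step this gives:
  u_1 = (1, 0, 0, -1)
  u_2 = (-1, 3, 1, -1)

Orthogonality check:
  u_2 · u_1 = 0 (should be 0)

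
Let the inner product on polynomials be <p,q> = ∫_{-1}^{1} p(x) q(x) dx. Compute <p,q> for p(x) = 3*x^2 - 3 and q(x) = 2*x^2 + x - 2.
<p,q> = 32/5

Expand the product: p(x)·q(x) = 6*x^4 + 3*x^3 - 12*x^2 - 3*x + 6.
∫_{-1}^{1} of each monomial x^k gives [2/(k+1) if k even, 0 if k odd]. Integrating term-by-term (or equivalently evaluating the antiderivative F(x) = 6*x^5/5 + 3*x^4/4 - 4*x^3 - 3*x^2/2 + 6*x at the endpoints):
  F(1) − F(−1) = 49/20 − (-79/20) = 32/5.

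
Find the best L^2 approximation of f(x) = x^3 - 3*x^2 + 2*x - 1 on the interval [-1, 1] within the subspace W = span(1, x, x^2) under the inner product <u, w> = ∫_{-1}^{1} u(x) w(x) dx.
g(x) = -3*x^2 + 13*x/5 - 1

The best approximation g ∈ W is the orthogonal projection of f onto W. Writing g = a_0 + a_1 x + a_2 x^2, the coefficients solve the normal equations G · a = b where
  G_{ij} = <φ_i, φ_j> and b_i = <f, φ_i>, with φ_0 = 1, φ_1 = x, φ_2 = x^2.
G =
  [2, 0, 2/3]
  [0, 2/3, 0]
  [2/3, 0, 2/5],
b = (-4, 26/15, -28/15).
Solving gives a_0 = -1, a_1 = 13/5, a_2 = -3, so
  g(x) = -3*x^2 + 13*x/5 - 1.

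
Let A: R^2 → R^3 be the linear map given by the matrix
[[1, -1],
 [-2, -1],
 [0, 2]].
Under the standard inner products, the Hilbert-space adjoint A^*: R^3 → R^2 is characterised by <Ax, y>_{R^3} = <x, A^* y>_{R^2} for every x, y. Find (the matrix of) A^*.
A^* = A^T =
[[1, -2, 0],
 [-1, -1, 2]]

For real matrices with standard dot products, the defining identity <Ax, y> = <x, A^* y> gives (Ax)^T y = x^T (A^*) y, i.e. x^T A^T y = x^T (A^*) y. Since this holds for all x, y, we must have A^* = A^T. Therefore
A^* =
[[1, -2, 0],
 [-1, -1, 2]].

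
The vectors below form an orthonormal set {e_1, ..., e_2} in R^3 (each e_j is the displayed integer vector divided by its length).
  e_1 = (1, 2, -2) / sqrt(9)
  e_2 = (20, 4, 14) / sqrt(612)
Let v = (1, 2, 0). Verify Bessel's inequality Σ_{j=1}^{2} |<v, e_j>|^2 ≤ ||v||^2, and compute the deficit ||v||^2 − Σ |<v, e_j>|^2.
Σ |<v, e_j>|^2 = 69/17; ||v||^2 = 5; deficit = 16/17

Write each e_j = u_j / sqrt(<u_j, u_j>) where u_j is the displayed integer vector. Then <v, e_j> = <v, u_j> / sqrt(<u_j, u_j>), so |<v, e_j>|^2 = <v, u_j>^2 / <u_j, u_j>.
Coefficients: <v, e_1> = 5/sqrt(9), <v, e_2> = 28/sqrt(612).
Square and sum: Σ |<v, e_j>|^2 = 69/17.
Compute ||v||^2 = v·v = 5.
Deficit = 5 − 69/17 = 16/17 ≥ 0, confirming Bessel's inequality. (The deficit equals ||v − Σ <v,e_j> e_j||^2, the squared distance from v to span{e_j}.)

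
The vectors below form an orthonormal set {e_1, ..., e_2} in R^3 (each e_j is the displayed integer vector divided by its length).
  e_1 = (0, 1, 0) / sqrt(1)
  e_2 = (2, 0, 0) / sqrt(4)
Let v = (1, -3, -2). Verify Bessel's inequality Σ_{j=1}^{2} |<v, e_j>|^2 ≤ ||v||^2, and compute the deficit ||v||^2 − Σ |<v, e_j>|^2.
Σ |<v, e_j>|^2 = 10; ||v||^2 = 14; deficit = 4

Write each e_j = u_j / sqrt(<u_j, u_j>) where u_j is the displayed integer vector. Then <v, e_j> = <v, u_j> / sqrt(<u_j, u_j>), so |<v, e_j>|^2 = <v, u_j>^2 / <u_j, u_j>.
Coefficients: <v, e_1> = -3/sqrt(1), <v, e_2> = 2/sqrt(4).
Square and sum: Σ |<v, e_j>|^2 = 10.
Compute ||v||^2 = v·v = 14.
Deficit = 14 − 10 = 4 ≥ 0, confirming Bessel's inequality. (The deficit equals ||v − Σ <v,e_j> e_j||^2, the squared distance from v to span{e_j}.)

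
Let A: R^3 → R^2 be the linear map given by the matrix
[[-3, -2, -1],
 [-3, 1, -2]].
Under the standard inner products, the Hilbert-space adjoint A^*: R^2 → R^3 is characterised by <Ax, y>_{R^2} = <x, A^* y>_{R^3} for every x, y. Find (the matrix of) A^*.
A^* = A^T =
[[-3, -3],
 [-2, 1],
 [-1, -2]]

For real matrices with standard dot products, the defining identity <Ax, y> = <x, A^* y> gives (Ax)^T y = x^T (A^*) y, i.e. x^T A^T y = x^T (A^*) y. Since this holds for all x, y, we must have A^* = A^T. Therefore
A^* =
[[-3, -3],
 [-2, 1],
 [-1, -2]].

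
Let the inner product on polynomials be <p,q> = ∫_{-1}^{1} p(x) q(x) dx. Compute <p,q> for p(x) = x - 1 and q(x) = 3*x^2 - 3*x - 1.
<p,q> = -2

Expand the product: p(x)·q(x) = 3*x^3 - 6*x^2 + 2*x + 1.
∫_{-1}^{1} of each monomial x^k gives [2/(k+1) if k even, 0 if k odd]. Integrating term-by-term (or equivalently evaluating the antiderivative F(x) = 3*x^4/4 - 2*x^3 + x^2 + x at the endpoints):
  F(1) − F(−1) = 3/4 − (11/4) = -2.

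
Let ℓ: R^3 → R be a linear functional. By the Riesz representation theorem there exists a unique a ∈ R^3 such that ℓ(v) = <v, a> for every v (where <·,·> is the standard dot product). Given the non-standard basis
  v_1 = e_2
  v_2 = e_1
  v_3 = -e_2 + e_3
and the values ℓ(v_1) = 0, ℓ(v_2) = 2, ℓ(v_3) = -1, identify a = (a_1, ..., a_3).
a = (2, 0, -1)

Write a = (a_1, ..., a_3) in the standard basis. For each basis vector v_i, ℓ(v_i) = <v_i, a> is a linear equation in the a_j's. Collect the n equations into a matrix system V a = ℓ, where row i of V is v_i (expressed in the standard basis). Since V is invertible (lower-triangular with 1s on the diagonal, up to permutation), solve by back-substitution:
  V =
[[0, 1, 0],
 [1, 0, 0],
 [0, -1, 1]]
  V a = (0, 2, -1)
Solving gives a = (2, 0, -1).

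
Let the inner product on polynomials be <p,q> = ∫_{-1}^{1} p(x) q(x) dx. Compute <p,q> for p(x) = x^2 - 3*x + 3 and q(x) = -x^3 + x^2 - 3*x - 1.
<p,q> = 44/15

Expand the product: p(x)·q(x) = -x^5 + 4*x^4 - 9*x^3 + 11*x^2 - 6*x - 3.
∫_{-1}^{1} of each monomial x^k gives [2/(k+1) if k even, 0 if k odd]. Integrating term-by-term (or equivalently evaluating the antiderivative F(x) = -x^6/6 + 4*x^5/5 - 9*x^4/4 + 11*x^3/3 - 3*x^2 - 3*x at the endpoints):
  F(1) − F(−1) = -79/20 − (-413/60) = 44/15.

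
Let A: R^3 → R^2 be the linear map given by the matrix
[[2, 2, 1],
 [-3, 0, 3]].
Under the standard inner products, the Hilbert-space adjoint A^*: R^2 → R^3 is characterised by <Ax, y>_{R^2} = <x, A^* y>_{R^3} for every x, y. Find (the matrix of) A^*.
A^* = A^T =
[[2, -3],
 [2, 0],
 [1, 3]]

For real matrices with standard dot products, the defining identity <Ax, y> = <x, A^* y> gives (Ax)^T y = x^T (A^*) y, i.e. x^T A^T y = x^T (A^*) y. Since this holds for all x, y, we must have A^* = A^T. Therefore
A^* =
[[2, -3],
 [2, 0],
 [1, 3]].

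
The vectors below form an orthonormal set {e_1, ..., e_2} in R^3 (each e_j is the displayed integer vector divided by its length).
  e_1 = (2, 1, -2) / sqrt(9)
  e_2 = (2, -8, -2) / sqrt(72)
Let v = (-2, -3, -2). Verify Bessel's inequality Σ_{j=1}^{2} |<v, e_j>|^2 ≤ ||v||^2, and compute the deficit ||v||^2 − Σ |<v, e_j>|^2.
Σ |<v, e_j>|^2 = 9; ||v||^2 = 17; deficit = 8

Write each e_j = u_j / sqrt(<u_j, u_j>) where u_j is the displayed integer vector. Then <v, e_j> = <v, u_j> / sqrt(<u_j, u_j>), so |<v, e_j>|^2 = <v, u_j>^2 / <u_j, u_j>.
Coefficients: <v, e_1> = -3/sqrt(9), <v, e_2> = 24/sqrt(72).
Square and sum: Σ |<v, e_j>|^2 = 9.
Compute ||v||^2 = v·v = 17.
Deficit = 17 − 9 = 8 ≥ 0, confirming Bessel's inequality. (The deficit equals ||v − Σ <v,e_j> e_j||^2, the squared distance from v to span{e_j}.)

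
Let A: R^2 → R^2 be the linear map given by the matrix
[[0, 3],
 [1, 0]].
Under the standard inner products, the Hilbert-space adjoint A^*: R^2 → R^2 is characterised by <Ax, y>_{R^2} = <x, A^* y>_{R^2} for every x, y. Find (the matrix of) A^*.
A^* = A^T =
[[0, 1],
 [3, 0]]

For real matrices with standard dot products, the defining identity <Ax, y> = <x, A^* y> gives (Ax)^T y = x^T (A^*) y, i.e. x^T A^T y = x^T (A^*) y. Since this holds for all x, y, we must have A^* = A^T. Therefore
A^* =
[[0, 1],
 [3, 0]].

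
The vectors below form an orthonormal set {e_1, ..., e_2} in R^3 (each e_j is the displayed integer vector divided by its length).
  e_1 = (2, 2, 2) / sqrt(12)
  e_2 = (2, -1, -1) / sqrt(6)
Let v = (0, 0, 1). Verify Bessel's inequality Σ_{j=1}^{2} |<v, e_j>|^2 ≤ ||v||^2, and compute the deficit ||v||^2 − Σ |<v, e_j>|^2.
Σ |<v, e_j>|^2 = 1/2; ||v||^2 = 1; deficit = 1/2

Write each e_j = u_j / sqrt(<u_j, u_j>) where u_j is the displayed integer vector. Then <v, e_j> = <v, u_j> / sqrt(<u_j, u_j>), so |<v, e_j>|^2 = <v, u_j>^2 / <u_j, u_j>.
Coefficients: <v, e_1> = 2/sqrt(12), <v, e_2> = -1/sqrt(6).
Square and sum: Σ |<v, e_j>|^2 = 1/2.
Compute ||v||^2 = v·v = 1.
Deficit = 1 − 1/2 = 1/2 ≥ 0, confirming Bessel's inequality. (The deficit equals ||v − Σ <v,e_j> e_j||^2, the squared distance from v to span{e_j}.)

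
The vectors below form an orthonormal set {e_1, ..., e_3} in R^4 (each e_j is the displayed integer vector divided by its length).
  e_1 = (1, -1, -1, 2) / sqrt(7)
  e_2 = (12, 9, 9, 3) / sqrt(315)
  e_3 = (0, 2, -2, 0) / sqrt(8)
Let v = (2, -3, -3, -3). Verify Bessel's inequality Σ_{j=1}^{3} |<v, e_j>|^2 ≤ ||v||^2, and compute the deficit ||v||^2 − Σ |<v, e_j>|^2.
Σ |<v, e_j>|^2 = 27/5; ||v||^2 = 31; deficit = 128/5

Write each e_j = u_j / sqrt(<u_j, u_j>) where u_j is the displayed integer vector. Then <v, e_j> = <v, u_j> / sqrt(<u_j, u_j>), so |<v, e_j>|^2 = <v, u_j>^2 / <u_j, u_j>.
Coefficients: <v, e_1> = 2/sqrt(7), <v, e_2> = -39/sqrt(315), <v, e_3> = 0/sqrt(8).
Square and sum: Σ |<v, e_j>|^2 = 27/5.
Compute ||v||^2 = v·v = 31.
Deficit = 31 − 27/5 = 128/5 ≥ 0, confirming Bessel's inequality. (The deficit equals ||v − Σ <v,e_j> e_j||^2, the squared distance from v to span{e_j}.)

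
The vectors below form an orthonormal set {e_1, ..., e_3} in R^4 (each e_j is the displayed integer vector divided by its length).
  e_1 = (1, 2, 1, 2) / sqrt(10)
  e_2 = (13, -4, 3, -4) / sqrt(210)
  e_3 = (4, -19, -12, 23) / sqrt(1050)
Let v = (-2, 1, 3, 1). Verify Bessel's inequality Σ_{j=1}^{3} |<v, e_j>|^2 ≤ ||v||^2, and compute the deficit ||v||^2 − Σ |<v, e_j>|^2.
Σ |<v, e_j>|^2 = 7; ||v||^2 = 15; deficit = 8

Write each e_j = u_j / sqrt(<u_j, u_j>) where u_j is the displayed integer vector. Then <v, e_j> = <v, u_j> / sqrt(<u_j, u_j>), so |<v, e_j>|^2 = <v, u_j>^2 / <u_j, u_j>.
Coefficients: <v, e_1> = 5/sqrt(10), <v, e_2> = -25/sqrt(210), <v, e_3> = -40/sqrt(1050).
Square and sum: Σ |<v, e_j>|^2 = 7.
Compute ||v||^2 = v·v = 15.
Deficit = 15 − 7 = 8 ≥ 0, confirming Bessel's inequality. (The deficit equals ||v − Σ <v,e_j> e_j||^2, the squared distance from v to span{e_j}.)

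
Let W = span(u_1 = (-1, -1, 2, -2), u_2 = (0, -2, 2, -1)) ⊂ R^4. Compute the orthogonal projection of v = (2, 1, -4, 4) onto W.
proj_W(v) = (59/26, 35/26, -47/13, 53/13)

Set up U = [u_1 | ... | u_2] ∈ R^(4×2). The projector onto W = col(U) is P = U (U^T U)^(-1) U^T.
Compute U^T U =
  [10, 8]
  [8, 9],
and U^T v = (-19, -14).
Solve U^T U · c = U^T v for the coefficients: c = (-59/26, 6/13). The projection is proj_W(v) = U c.
Check: (v - proj_W(v)) · u_1 = 0  (should be 0).
Check: (v - proj_W(v)) · u_2 = 0  (should be 0).
Result: proj_W(v) = (59/26, 35/26, -47/13, 53/13).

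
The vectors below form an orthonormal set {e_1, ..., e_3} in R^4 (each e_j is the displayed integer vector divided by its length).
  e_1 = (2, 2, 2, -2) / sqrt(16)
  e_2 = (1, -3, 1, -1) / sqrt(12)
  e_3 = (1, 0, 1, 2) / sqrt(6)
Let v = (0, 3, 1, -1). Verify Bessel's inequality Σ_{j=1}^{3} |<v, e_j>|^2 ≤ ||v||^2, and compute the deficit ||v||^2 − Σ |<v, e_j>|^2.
Σ |<v, e_j>|^2 = 21/2; ||v||^2 = 11; deficit = 1/2

Write each e_j = u_j / sqrt(<u_j, u_j>) where u_j is the displayed integer vector. Then <v, e_j> = <v, u_j> / sqrt(<u_j, u_j>), so |<v, e_j>|^2 = <v, u_j>^2 / <u_j, u_j>.
Coefficients: <v, e_1> = 10/sqrt(16), <v, e_2> = -7/sqrt(12), <v, e_3> = -1/sqrt(6).
Square and sum: Σ |<v, e_j>|^2 = 21/2.
Compute ||v||^2 = v·v = 11.
Deficit = 11 − 21/2 = 1/2 ≥ 0, confirming Bessel's inequality. (The deficit equals ||v − Σ <v,e_j> e_j||^2, the squared distance from v to span{e_j}.)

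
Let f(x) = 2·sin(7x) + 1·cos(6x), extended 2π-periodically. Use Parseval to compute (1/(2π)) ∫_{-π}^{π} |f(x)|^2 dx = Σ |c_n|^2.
Σ |c_n|^2 = 5/2

Expand |f|^2 and use orthogonality of {sin(nx), cos(mx)} on [-π, π]:
  ∫_{-π}^{π} sin(nx)^2 dx = π, ∫ cos(mx)^2 dx = π, and cross terms integrate to 0.
So ∫_{-π}^{π} f(x)^2 dx = 2^2 · π + 1^2 · π = (4 + 1)π.
Divide by 2π: (4 + 1)/2 = 5/2.
By Parseval, this equals Σ |c_n|^2.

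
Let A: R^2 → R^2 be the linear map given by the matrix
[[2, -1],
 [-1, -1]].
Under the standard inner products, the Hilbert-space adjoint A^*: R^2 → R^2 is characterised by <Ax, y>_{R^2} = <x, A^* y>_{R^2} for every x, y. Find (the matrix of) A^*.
A^* = A^T =
[[2, -1],
 [-1, -1]]

For real matrices with standard dot products, the defining identity <Ax, y> = <x, A^* y> gives (Ax)^T y = x^T (A^*) y, i.e. x^T A^T y = x^T (A^*) y. Since this holds for all x, y, we must have A^* = A^T. Therefore
A^* =
[[2, -1],
 [-1, -1]].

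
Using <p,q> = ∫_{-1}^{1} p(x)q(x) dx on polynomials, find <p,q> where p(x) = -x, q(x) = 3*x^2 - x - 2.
<p,q> = 2/3

Expand the product: p(x)·q(x) = -3*x^3 + x^2 + 2*x.
∫_{-1}^{1} of each monomial x^k gives [2/(k+1) if k even, 0 if k odd]. Integrating term-by-term (or equivalently evaluating the antiderivative F(x) = -3*x^4/4 + x^3/3 + x^2 at the endpoints):
  F(1) − F(−1) = 7/12 − (-1/12) = 2/3.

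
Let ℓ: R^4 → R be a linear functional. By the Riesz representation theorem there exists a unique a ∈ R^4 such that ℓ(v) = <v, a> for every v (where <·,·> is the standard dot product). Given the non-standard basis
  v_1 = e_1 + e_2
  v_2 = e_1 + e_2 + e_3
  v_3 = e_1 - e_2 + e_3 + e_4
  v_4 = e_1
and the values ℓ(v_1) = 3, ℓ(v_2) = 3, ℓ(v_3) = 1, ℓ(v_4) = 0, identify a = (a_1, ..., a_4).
a = (0, 3, 0, 4)

Write a = (a_1, ..., a_4) in the standard basis. For each basis vector v_i, ℓ(v_i) = <v_i, a> is a linear equation in the a_j's. Collect the n equations into a matrix system V a = ℓ, where row i of V is v_i (expressed in the standard basis). Since V is invertible (lower-triangular with 1s on the diagonal, up to permutation), solve by back-substitution:
  V =
[[1, 1, 0, 0],
 [1, 1, 1, 0],
 [1, -1, 1, 1],
 [1, 0, 0, 0]]
  V a = (3, 3, 1, 0)
Solving gives a = (0, 3, 0, 4).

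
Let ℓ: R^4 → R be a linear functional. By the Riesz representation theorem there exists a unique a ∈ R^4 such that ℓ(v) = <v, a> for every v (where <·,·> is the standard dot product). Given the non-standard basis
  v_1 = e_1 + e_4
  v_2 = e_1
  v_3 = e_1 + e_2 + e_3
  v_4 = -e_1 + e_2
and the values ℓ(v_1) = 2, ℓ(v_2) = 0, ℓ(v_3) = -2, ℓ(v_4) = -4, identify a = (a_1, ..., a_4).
a = (0, -4, 2, 2)

Write a = (a_1, ..., a_4) in the standard basis. For each basis vector v_i, ℓ(v_i) = <v_i, a> is a linear equation in the a_j's. Collect the n equations into a matrix system V a = ℓ, where row i of V is v_i (expressed in the standard basis). Since V is invertible (lower-triangular with 1s on the diagonal, up to permutation), solve by back-substitution:
  V =
[[1, 0, 0, 1],
 [1, 0, 0, 0],
 [1, 1, 1, 0],
 [-1, 1, 0, 0]]
  V a = (2, 0, -2, -4)
Solving gives a = (0, -4, 2, 2).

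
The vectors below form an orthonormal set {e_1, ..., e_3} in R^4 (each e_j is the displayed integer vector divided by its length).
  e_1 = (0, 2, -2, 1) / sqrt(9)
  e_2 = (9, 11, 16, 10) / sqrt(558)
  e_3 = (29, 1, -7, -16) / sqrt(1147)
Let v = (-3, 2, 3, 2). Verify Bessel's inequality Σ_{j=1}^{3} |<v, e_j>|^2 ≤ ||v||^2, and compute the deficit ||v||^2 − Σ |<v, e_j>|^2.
Σ |<v, e_j>|^2 = 1755/74; ||v||^2 = 26; deficit = 169/74

Write each e_j = u_j / sqrt(<u_j, u_j>) where u_j is the displayed integer vector. Then <v, e_j> = <v, u_j> / sqrt(<u_j, u_j>), so |<v, e_j>|^2 = <v, u_j>^2 / <u_j, u_j>.
Coefficients: <v, e_1> = 0/sqrt(9), <v, e_2> = 63/sqrt(558), <v, e_3> = -138/sqrt(1147).
Square and sum: Σ |<v, e_j>|^2 = 1755/74.
Compute ||v||^2 = v·v = 26.
Deficit = 26 − 1755/74 = 169/74 ≥ 0, confirming Bessel's inequality. (The deficit equals ||v − Σ <v,e_j> e_j||^2, the squared distance from v to span{e_j}.)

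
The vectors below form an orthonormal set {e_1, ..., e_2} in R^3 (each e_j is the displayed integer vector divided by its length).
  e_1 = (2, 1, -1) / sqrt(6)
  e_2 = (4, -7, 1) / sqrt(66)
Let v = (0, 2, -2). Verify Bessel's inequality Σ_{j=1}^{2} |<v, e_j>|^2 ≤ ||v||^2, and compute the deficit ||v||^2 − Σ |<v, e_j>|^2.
Σ |<v, e_j>|^2 = 72/11; ||v||^2 = 8; deficit = 16/11

Write each e_j = u_j / sqrt(<u_j, u_j>) where u_j is the displayed integer vector. Then <v, e_j> = <v, u_j> / sqrt(<u_j, u_j>), so |<v, e_j>|^2 = <v, u_j>^2 / <u_j, u_j>.
Coefficients: <v, e_1> = 4/sqrt(6), <v, e_2> = -16/sqrt(66).
Square and sum: Σ |<v, e_j>|^2 = 72/11.
Compute ||v||^2 = v·v = 8.
Deficit = 8 − 72/11 = 16/11 ≥ 0, confirming Bessel's inequality. (The deficit equals ||v − Σ <v,e_j> e_j||^2, the squared distance from v to span{e_j}.)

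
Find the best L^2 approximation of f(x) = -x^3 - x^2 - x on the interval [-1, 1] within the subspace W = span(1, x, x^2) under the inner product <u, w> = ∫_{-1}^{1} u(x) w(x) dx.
g(x) = -x^2 - 8*x/5

The best approximation g ∈ W is the orthogonal projection of f onto W. Writing g = a_0 + a_1 x + a_2 x^2, the coefficients solve the normal equations G · a = b where
  G_{ij} = <φ_i, φ_j> and b_i = <f, φ_i>, with φ_0 = 1, φ_1 = x, φ_2 = x^2.
G =
  [2, 0, 2/3]
  [0, 2/3, 0]
  [2/3, 0, 2/5],
b = (-2/3, -16/15, -2/5).
Solving gives a_0 = 0, a_1 = -8/5, a_2 = -1, so
  g(x) = -x^2 - 8*x/5.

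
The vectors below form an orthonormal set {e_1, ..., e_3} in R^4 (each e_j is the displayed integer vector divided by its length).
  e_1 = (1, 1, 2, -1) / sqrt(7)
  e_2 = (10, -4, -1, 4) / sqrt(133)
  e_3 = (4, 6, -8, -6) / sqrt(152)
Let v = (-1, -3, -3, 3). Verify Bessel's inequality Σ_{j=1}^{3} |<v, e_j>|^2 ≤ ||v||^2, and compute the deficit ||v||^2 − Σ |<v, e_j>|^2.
Σ |<v, e_j>|^2 = 28; ||v||^2 = 28; deficit = 0

Write each e_j = u_j / sqrt(<u_j, u_j>) where u_j is the displayed integer vector. Then <v, e_j> = <v, u_j> / sqrt(<u_j, u_j>), so |<v, e_j>|^2 = <v, u_j>^2 / <u_j, u_j>.
Coefficients: <v, e_1> = -13/sqrt(7), <v, e_2> = 17/sqrt(133), <v, e_3> = -16/sqrt(152).
Square and sum: Σ |<v, e_j>|^2 = 28.
Compute ||v||^2 = v·v = 28.
Deficit = 28 − 28 = 0 ≥ 0, confirming Bessel's inequality. (The deficit equals ||v − Σ <v,e_j> e_j||^2, the squared distance from v to span{e_j}.)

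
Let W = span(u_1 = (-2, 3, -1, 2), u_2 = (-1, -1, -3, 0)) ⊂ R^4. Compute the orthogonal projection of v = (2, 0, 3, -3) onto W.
proj_W(v) = (207/97, -191/194, 637/194, -121/97)

Set up U = [u_1 | ... | u_2] ∈ R^(4×2). The projector onto W = col(U) is P = U (U^T U)^(-1) U^T.
Compute U^T U =
  [18, 2]
  [2, 11],
and U^T v = (-13, -11).
Solve U^T U · c = U^T v for the coefficients: c = (-121/194, -86/97). The projection is proj_W(v) = U c.
Check: (v - proj_W(v)) · u_1 = 0  (should be 0).
Check: (v - proj_W(v)) · u_2 = 0  (should be 0).
Result: proj_W(v) = (207/97, -191/194, 637/194, -121/97).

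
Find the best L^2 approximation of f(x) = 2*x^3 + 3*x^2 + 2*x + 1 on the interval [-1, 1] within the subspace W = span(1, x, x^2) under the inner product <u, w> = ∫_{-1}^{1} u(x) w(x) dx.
g(x) = 3*x^2 + 16*x/5 + 1

The best approximation g ∈ W is the orthogonal projection of f onto W. Writing g = a_0 + a_1 x + a_2 x^2, the coefficients solve the normal equations G · a = b where
  G_{ij} = <φ_i, φ_j> and b_i = <f, φ_i>, with φ_0 = 1, φ_1 = x, φ_2 = x^2.
G =
  [2, 0, 2/3]
  [0, 2/3, 0]
  [2/3, 0, 2/5],
b = (4, 32/15, 28/15).
Solving gives a_0 = 1, a_1 = 16/5, a_2 = 3, so
  g(x) = 3*x^2 + 16*x/5 + 1.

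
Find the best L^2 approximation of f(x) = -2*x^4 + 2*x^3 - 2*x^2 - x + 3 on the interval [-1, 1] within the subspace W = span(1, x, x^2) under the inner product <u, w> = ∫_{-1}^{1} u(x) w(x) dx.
g(x) = -26*x^2/7 + x/5 + 111/35

The best approximation g ∈ W is the orthogonal projection of f onto W. Writing g = a_0 + a_1 x + a_2 x^2, the coefficients solve the normal equations G · a = b where
  G_{ij} = <φ_i, φ_j> and b_i = <f, φ_i>, with φ_0 = 1, φ_1 = x, φ_2 = x^2.
G =
  [2, 0, 2/3]
  [0, 2/3, 0]
  [2/3, 0, 2/5],
b = (58/15, 2/15, 22/35).
Solving gives a_0 = 111/35, a_1 = 1/5, a_2 = -26/7, so
  g(x) = -26*x^2/7 + x/5 + 111/35.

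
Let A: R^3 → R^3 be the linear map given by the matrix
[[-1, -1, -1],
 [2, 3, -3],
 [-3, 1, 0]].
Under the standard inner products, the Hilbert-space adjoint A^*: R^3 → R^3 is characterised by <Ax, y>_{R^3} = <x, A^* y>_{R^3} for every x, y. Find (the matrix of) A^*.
A^* = A^T =
[[-1, 2, -3],
 [-1, 3, 1],
 [-1, -3, 0]]

For real matrices with standard dot products, the defining identity <Ax, y> = <x, A^* y> gives (Ax)^T y = x^T (A^*) y, i.e. x^T A^T y = x^T (A^*) y. Since this holds for all x, y, we must have A^* = A^T. Therefore
A^* =
[[-1, 2, -3],
 [-1, 3, 1],
 [-1, -3, 0]].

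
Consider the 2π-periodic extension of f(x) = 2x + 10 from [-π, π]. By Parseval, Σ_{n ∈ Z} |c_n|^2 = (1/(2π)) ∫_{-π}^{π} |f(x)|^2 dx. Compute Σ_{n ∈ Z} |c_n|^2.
Σ |c_n|^2 = 4π^2/3 + 100

Expand and integrate term by term over [-π, π]:
  ∫ (2x)^2 dx = 4·(2π^3/3); ∫ 2·2·(10)·x dx = 0 (odd integrand); ∫ 10^2 dx = 100·2π.
So (1/(2π)) ∫_{-π}^{π} (2x + 10)^2 dx = 4π^2/3 + 100 = 4π^2/3 + 100.
Parseval ⇒ Σ |c_n|^2 = 4π^2/3 + 100.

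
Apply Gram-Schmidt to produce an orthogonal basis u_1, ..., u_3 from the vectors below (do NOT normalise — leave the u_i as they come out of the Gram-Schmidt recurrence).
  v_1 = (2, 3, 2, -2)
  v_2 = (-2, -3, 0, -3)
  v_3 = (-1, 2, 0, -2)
Orthogonal basis:
  u_1 = (2, 3, 2, -2)
  u_2 = (-4/3, -2, 2/3, -11/3)
  u_3 = (-597/413, 550/413, -380/413, -152/413)

Apply the Gram-Schmidt recurrence
  u_1 = v_1
  u_i = v_i − Σ_{j<i} ((v_i · u_j) / (u_j · u_j)) · u_j.

Step by step this gives:
  u_1 = (2, 3, 2, -2)
  u_2 = (-4/3, -2, 2/3, -11/3)
  u_3 = (-597/413, 550/413, -380/413, -152/413)

Orthogonality check:
  u_2 · u_1 = 0 (should be 0)
  u_3 · u_1 = 0 (should be 0)
  u_3 · u_2 = 0 (should be 0)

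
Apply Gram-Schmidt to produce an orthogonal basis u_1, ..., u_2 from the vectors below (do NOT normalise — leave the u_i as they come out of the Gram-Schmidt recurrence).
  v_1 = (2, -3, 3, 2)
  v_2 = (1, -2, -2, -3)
Orthogonal basis:
  u_1 = (2, -3, 3, 2)
  u_2 = (17/13, -32/13, -20/13, -35/13)

Apply the Gram-Schmidt recurrence
  u_1 = v_1
  u_i = v_i − Σ_{j<i} ((v_i · u_j) / (u_j · u_j)) · u_j.

Step by step this gives:
  u_1 = (2, -3, 3, 2)
  u_2 = (17/13, -32/13, -20/13, -35/13)

Orthogonality check:
  u_2 · u_1 = 0 (should be 0)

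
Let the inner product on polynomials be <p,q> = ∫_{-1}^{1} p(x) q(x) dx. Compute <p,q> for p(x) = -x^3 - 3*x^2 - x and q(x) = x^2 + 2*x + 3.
<p,q> = -28/3

Expand the product: p(x)·q(x) = -x^5 - 5*x^4 - 10*x^3 - 11*x^2 - 3*x.
∫_{-1}^{1} of each monomial x^k gives [2/(k+1) if k even, 0 if k odd]. Integrating term-by-term (or equivalently evaluating the antiderivative F(x) = -x^6/6 - x^5 - 5*x^4/2 - 11*x^3/3 - 3*x^2/2 at the endpoints):
  F(1) − F(−1) = -53/6 − (1/2) = -28/3.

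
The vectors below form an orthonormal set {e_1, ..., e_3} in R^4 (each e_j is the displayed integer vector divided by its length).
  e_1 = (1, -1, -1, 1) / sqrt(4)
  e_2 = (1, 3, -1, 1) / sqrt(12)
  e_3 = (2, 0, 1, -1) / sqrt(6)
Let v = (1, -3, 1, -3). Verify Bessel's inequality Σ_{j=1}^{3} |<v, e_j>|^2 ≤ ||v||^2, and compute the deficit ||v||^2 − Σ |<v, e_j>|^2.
Σ |<v, e_j>|^2 = 18; ||v||^2 = 20; deficit = 2

Write each e_j = u_j / sqrt(<u_j, u_j>) where u_j is the displayed integer vector. Then <v, e_j> = <v, u_j> / sqrt(<u_j, u_j>), so |<v, e_j>|^2 = <v, u_j>^2 / <u_j, u_j>.
Coefficients: <v, e_1> = 0/sqrt(4), <v, e_2> = -12/sqrt(12), <v, e_3> = 6/sqrt(6).
Square and sum: Σ |<v, e_j>|^2 = 18.
Compute ||v||^2 = v·v = 20.
Deficit = 20 − 18 = 2 ≥ 0, confirming Bessel's inequality. (The deficit equals ||v − Σ <v,e_j> e_j||^2, the squared distance from v to span{e_j}.)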